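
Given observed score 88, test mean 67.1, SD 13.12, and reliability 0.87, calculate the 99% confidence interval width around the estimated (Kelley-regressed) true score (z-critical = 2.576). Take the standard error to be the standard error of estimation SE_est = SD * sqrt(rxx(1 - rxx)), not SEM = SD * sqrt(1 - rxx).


True score estimate = 0.87*88 + 0.13*67.1 = 85.283
SE_est = SD * sqrt(rxx * (1 - rxx)) = 13.12 * sqrt(0.87 * 0.13) = 13.12 * sqrt(0.1131) = 4.412301
CI = T_est +/- z * SE_est, so width = 2 * z * SE_est = 2 * 2.576 * 4.412301
Width = 22.7322

22.7322


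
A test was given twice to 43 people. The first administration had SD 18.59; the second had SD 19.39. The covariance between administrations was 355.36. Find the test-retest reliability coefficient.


r = cov(X,Y) / (SD_X * SD_Y)
r = 355.36 / (18.59 * 19.39)
r = 355.36 / 360.4601
r = 0.9859

0.9859


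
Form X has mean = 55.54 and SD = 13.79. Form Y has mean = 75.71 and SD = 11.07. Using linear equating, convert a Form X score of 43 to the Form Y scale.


slope = SD_Y / SD_X = 11.07 / 13.79 ~ 0.8028
intercept = mean_Y - slope * mean_X = 75.71 - (11.07 / 13.79) * 55.54 ~ 31.125
Y = slope * X + intercept. To avoid rounding drift from the rounded slope/intercept, evaluate the equivalent form Y = mean_Y + SD_Y * (X - mean_X) / SD_X at full precision:
Y = 75.71 + 11.07 * (43 - 55.54) / 13.79
Y = 75.71 - 11.07 * 12.54 / 13.79
Y = 75.71 - 138.8178 / 13.79
Y = 75.71 - 10.0666
Y = 65.6434

65.6434


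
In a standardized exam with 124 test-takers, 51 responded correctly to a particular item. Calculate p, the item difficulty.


Item difficulty p = number correct / total examinees
p = 51 / 124
p = 0.4113

0.4113


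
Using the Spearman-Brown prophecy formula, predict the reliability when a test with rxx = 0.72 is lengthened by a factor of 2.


r_new = (n * rxx) / (1 + (n-1) * rxx)
r_new = (2 * 0.72) / (1 + 1 * 0.72)
r_new = 1.44 / 1.72
r_new = 0.8372

0.8372


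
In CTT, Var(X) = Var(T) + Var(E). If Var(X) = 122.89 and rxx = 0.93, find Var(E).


var_true = rxx * var_obs = 0.93 * 122.89 = 114.2877
var_error = var_obs - var_true
var_error = 122.89 - 114.2877
var_error = 8.6023

8.6023


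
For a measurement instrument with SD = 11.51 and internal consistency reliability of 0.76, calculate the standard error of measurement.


SEM = SD * sqrt(1 - rxx)
SEM = 11.51 * sqrt(1 - 0.76)
SEM = 11.51 * sqrt(0.24) = 11.51 * 0.489898
SEM = 5.6387

5.6387


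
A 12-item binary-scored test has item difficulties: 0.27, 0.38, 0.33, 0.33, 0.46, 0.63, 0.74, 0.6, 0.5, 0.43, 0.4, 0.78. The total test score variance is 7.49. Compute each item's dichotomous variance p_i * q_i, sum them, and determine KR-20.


For each item, compute p_i * q_i:
  Item 1: 0.27 * 0.73 = 0.1971
  Item 2: 0.38 * 0.62 = 0.2356
  Item 3: 0.33 * 0.67 = 0.2211
  Item 4: 0.33 * 0.67 = 0.2211
  Item 5: 0.46 * 0.54 = 0.2484
  Item 6: 0.63 * 0.37 = 0.2331
  Item 7: 0.74 * 0.26 = 0.1924
  Item 8: 0.6 * 0.4 = 0.24
  Item 9: 0.5 * 0.5 = 0.25
  Item 10: 0.43 * 0.57 = 0.2451
  Item 11: 0.4 * 0.6 = 0.24
  Item 12: 0.78 * 0.22 = 0.1716
Sum(p_i * q_i) = 0.1971 + 0.2356 + 0.2211 + 0.2211 + 0.2484 + 0.2331 + 0.1924 + 0.24 + 0.25 + 0.2451 + 0.24 + 0.1716 = 2.6955
KR-20 = (k/(k-1)) * (1 - Sum(p_i*q_i) / Var_total)
= (12/11) * (1 - 2.6955/7.49)
= 1.0909 * 0.6401
KR-20 = 0.6983

0.6983


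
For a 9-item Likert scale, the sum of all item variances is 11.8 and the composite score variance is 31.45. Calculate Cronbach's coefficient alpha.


alpha = (k/(k-1)) * (1 - sum(si^2)/s_total^2)
= (9/8) * (1 - 11.8/31.45)
alpha = 0.7029

0.7029


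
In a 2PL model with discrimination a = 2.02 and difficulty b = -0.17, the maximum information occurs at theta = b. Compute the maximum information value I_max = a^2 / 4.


For 2PL, max info at theta = b = -0.17
I_max = a^2 / 4 = 2.02^2 / 4
= 4.0804 / 4
I_max = 1.0201

1.0201


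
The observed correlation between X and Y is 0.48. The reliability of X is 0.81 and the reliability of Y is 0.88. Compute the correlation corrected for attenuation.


r_corrected = rxy / sqrt(rxx * ryy)
= 0.48 / sqrt(0.81 * 0.88)
= 0.48 / sqrt(0.7128)
= 0.48 / 0.844275
r_corrected = 0.5685

0.5685


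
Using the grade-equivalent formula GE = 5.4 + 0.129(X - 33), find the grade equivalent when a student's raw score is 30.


raw - median = 30 - 33 = -3
slope * diff = 0.129 * -3 = -0.387
GE = 5.4 + -0.387
GE = 5.013

5.013


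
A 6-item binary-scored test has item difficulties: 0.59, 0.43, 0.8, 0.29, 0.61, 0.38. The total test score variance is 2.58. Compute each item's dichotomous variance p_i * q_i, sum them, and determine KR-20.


For each item, compute p_i * q_i:
  Item 1: 0.59 * 0.41 = 0.2419
  Item 2: 0.43 * 0.57 = 0.2451
  Item 3: 0.8 * 0.2 = 0.16
  Item 4: 0.29 * 0.71 = 0.2059
  Item 5: 0.61 * 0.39 = 0.2379
  Item 6: 0.38 * 0.62 = 0.2356
Sum(p_i * q_i) = 0.2419 + 0.2451 + 0.16 + 0.2059 + 0.2379 + 0.2356 = 1.3264
KR-20 = (k/(k-1)) * (1 - Sum(p_i*q_i) / Var_total)
= (6/5) * (1 - 1.3264/2.58)
= 1.2 * 0.4859
KR-20 = 0.5831

0.5831


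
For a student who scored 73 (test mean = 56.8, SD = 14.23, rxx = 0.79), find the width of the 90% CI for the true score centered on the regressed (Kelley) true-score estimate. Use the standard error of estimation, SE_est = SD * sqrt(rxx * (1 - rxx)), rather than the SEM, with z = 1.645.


True score estimate = 0.79*73 + 0.21*56.8 = 69.598
SE_est = SD * sqrt(rxx * (1 - rxx)) = 14.23 * sqrt(0.79 * 0.21) = 14.23 * sqrt(0.1659) = 5.795996
CI = T_est +/- z * SE_est, so width = 2 * z * SE_est = 2 * 1.645 * 5.795996
Width = 19.0688

19.0688


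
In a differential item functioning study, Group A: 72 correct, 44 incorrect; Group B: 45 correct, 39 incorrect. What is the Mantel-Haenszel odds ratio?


Odds_A = 72/44 = 1.6364
Odds_B = 45/39 = 1.1538
OR = Odds_A / Odds_B = 1.6364 / 1.1538
Exactly, OR = (72 * 39) / (44 * 45) = 2808 / 1980
OR = 1.4182

1.4182


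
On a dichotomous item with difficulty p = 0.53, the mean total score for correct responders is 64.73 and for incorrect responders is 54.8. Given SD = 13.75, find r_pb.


q = 1 - p = 0.47
rpb = ((M1 - M0) / SD) * sqrt(p * q)
rpb = ((64.73 - 54.8) / 13.75) * sqrt(0.53 * 0.47)
rpb = 0.3604

0.3604


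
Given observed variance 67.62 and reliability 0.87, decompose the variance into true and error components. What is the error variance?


var_true = rxx * var_obs = 0.87 * 67.62 = 58.8294
var_error = var_obs - var_true
var_error = 67.62 - 58.8294
var_error = 8.7906

8.7906


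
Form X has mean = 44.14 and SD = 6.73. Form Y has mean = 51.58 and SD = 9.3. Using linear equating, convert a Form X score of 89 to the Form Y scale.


slope = SD_Y / SD_X = 9.3 / 6.73 ~ 1.3819
intercept = mean_Y - slope * mean_X = 51.58 - (9.3 / 6.73) * 44.14 ~ -9.4158
Y = slope * X + intercept. To avoid rounding drift from the rounded slope/intercept, evaluate the equivalent form Y = mean_Y + SD_Y * (X - mean_X) / SD_X at full precision:
Y = 51.58 + 9.3 * (89 - 44.14) / 6.73
Y = 51.58 + 9.3 * 44.86 / 6.73
Y = 51.58 + 417.198 / 6.73
Y = 51.58 + 61.9908
Y = 113.5708

113.5708


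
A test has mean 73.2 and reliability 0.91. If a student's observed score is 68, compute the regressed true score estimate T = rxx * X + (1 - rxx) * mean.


T_est = rxx * X + (1 - rxx) * mean
T_est = 0.91 * 68 + 0.09 * 73.2
T_est = 61.88 + 6.588
T_est = 68.468

68.468


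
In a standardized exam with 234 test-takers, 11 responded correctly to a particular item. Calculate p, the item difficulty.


Item difficulty p = number correct / total examinees
p = 11 / 234
p = 0.047

0.047


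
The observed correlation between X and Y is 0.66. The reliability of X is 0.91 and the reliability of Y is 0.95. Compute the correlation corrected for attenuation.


r_corrected = rxy / sqrt(rxx * ryy)
= 0.66 / sqrt(0.91 * 0.95)
= 0.66 / sqrt(0.8645)
= 0.66 / 0.929785
r_corrected = 0.7098

0.7098


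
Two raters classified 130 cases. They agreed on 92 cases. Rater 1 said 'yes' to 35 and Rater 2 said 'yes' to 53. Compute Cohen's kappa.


P_o = 92/130 = 0.707692
P_e = (35*53 + 95*77) / 16900 = 0.542604
kappa = (P_o - P_e) / (1 - P_e)
kappa = (0.707692 - 0.542604) / (1 - 0.542604)
kappa = 0.3609

0.3609


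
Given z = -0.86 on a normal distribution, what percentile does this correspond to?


CDF(z) = 0.5 * (1 + erf(z/sqrt(2)))
erf(-0.6081) = -0.6102
CDF = 0.1949
Percentile rank = 0.1949 * 100 = 19.49

19.49


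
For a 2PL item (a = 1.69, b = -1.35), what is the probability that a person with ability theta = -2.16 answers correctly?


a*(theta - b) = 1.69 * (-2.16 - -1.35) = -1.3689
exp(--1.3689) = 3.931
P = 1 / (1 + 3.931)
P = 0.2028

0.2028


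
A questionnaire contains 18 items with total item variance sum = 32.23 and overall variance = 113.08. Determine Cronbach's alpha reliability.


alpha = (k/(k-1)) * (1 - sum(si^2)/s_total^2)
= (18/17) * (1 - 32.23/113.08)
alpha = 0.757

0.757


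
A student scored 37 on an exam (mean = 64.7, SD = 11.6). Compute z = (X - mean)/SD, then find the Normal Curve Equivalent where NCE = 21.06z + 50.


z = (X - mean) / SD = (37 - 64.7) / 11.6
z = -27.7 / 11.6
z = -2.3879
NCE = NCE = 21.06z + 50
Carry z at full precision (z = -27.7 / 11.6) into the conversion:
NCE = 21.06 * (-27.7 / 11.6) + 50 = -583.362 / 11.6 + 50
NCE = -50.2898 + 50
NCE = -0.2898

-0.2898


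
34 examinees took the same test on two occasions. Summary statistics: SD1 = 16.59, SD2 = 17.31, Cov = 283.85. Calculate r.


r = cov(X,Y) / (SD_X * SD_Y)
r = 283.85 / (16.59 * 17.31)
r = 283.85 / 287.1729
r = 0.9884

0.9884


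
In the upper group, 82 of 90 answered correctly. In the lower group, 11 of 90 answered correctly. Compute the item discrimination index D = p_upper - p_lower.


p_upper = 82/90 = 0.9111
p_lower = 11/90 = 0.1222
D = 0.9111 - 0.1222 = 0.7889

0.7889


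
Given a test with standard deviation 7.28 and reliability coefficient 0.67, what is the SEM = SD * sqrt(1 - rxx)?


SEM = SD * sqrt(1 - rxx)
SEM = 7.28 * sqrt(1 - 0.67)
SEM = 7.28 * sqrt(0.33) = 7.28 * 0.574456
SEM = 4.182

4.182


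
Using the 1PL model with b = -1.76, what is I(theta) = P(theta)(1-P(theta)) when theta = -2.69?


P = 1/(1+exp(-(-2.69--1.76))) = 0.2829
I = P*(1-P) = 0.2829 * 0.7171
I = 0.2029

0.2029


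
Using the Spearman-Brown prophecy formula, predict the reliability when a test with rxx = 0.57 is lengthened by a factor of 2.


r_new = (n * rxx) / (1 + (n-1) * rxx)
r_new = (2 * 0.57) / (1 + 1 * 0.57)
r_new = 1.14 / 1.57
r_new = 0.7261

0.7261


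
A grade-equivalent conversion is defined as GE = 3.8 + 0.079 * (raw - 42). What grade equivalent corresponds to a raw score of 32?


raw - median = 32 - 42 = -10
slope * diff = 0.079 * -10 = -0.79
GE = 3.8 + -0.79
GE = 3.01

3.01


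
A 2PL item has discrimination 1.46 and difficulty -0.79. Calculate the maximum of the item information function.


For 2PL, max info at theta = b = -0.79
I_max = a^2 / 4 = 1.46^2 / 4
= 2.1316 / 4
I_max = 0.5329

0.5329


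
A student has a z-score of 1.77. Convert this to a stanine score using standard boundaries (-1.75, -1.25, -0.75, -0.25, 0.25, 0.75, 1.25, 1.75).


Stanine boundaries: [-1.75, -1.25, -0.75, -0.25, 0.25, 0.75, 1.25, 1.75]
z = 1.77
Check each boundary:
  z >= -1.75 -> could be stanine 2
  z >= -1.25 -> could be stanine 3
  z >= -0.75 -> could be stanine 4
  z >= -0.25 -> could be stanine 5
  z >= 0.25 -> could be stanine 6
  z >= 0.75 -> could be stanine 7
  z >= 1.25 -> could be stanine 8
  z >= 1.75 -> could be stanine 9
Highest qualifying boundary gives stanine = 9

9


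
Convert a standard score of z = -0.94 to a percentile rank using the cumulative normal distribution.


CDF(z) = 0.5 * (1 + erf(z/sqrt(2)))
erf(-0.6647) = -0.6528
CDF = 0.1736
Percentile rank = 0.1736 * 100 = 17.36

17.36


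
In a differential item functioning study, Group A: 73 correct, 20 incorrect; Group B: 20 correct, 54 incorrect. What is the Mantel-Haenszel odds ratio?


Odds_A = 73/20 = 3.65
Odds_B = 20/54 = 0.3704
OR = Odds_A / Odds_B = 3.65 / 0.3704
Exactly, OR = (73 * 54) / (20 * 20) = 3942 / 400
OR = 9.855

9.855


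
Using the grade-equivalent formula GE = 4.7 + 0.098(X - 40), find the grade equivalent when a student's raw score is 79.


raw - median = 79 - 40 = 39
slope * diff = 0.098 * 39 = 3.822
GE = 4.7 + 3.822
GE = 8.522

8.522


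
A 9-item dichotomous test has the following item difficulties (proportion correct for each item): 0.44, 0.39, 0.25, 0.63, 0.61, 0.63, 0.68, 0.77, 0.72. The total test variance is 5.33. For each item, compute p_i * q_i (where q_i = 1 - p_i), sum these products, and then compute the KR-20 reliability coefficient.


For each item, compute p_i * q_i:
  Item 1: 0.44 * 0.56 = 0.2464
  Item 2: 0.39 * 0.61 = 0.2379
  Item 3: 0.25 * 0.75 = 0.1875
  Item 4: 0.63 * 0.37 = 0.2331
  Item 5: 0.61 * 0.39 = 0.2379
  Item 6: 0.63 * 0.37 = 0.2331
  Item 7: 0.68 * 0.32 = 0.2176
  Item 8: 0.77 * 0.23 = 0.1771
  Item 9: 0.72 * 0.28 = 0.2016
Sum(p_i * q_i) = 0.2464 + 0.2379 + 0.1875 + 0.2331 + 0.2379 + 0.2331 + 0.2176 + 0.1771 + 0.2016 = 1.9722
KR-20 = (k/(k-1)) * (1 - Sum(p_i*q_i) / Var_total)
= (9/8) * (1 - 1.9722/5.33)
= 1.125 * 0.63
KR-20 = 0.7087

0.7087


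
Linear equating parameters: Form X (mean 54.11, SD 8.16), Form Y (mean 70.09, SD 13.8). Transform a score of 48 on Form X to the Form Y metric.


slope = SD_Y / SD_X = 13.8 / 8.16 ~ 1.6912
intercept = mean_Y - slope * mean_X = 70.09 - (13.8 / 8.16) * 54.11 ~ -21.4196
Y = slope * X + intercept. To avoid rounding drift from the rounded slope/intercept, evaluate the equivalent form Y = mean_Y + SD_Y * (X - mean_X) / SD_X at full precision:
Y = 70.09 + 13.8 * (48 - 54.11) / 8.16
Y = 70.09 - 13.8 * 6.11 / 8.16
Y = 70.09 - 84.318 / 8.16
Y = 70.09 - 10.3331
Y = 59.7569

59.7569


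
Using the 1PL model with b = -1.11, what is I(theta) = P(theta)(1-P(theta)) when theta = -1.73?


P = 1/(1+exp(-(-1.73--1.11))) = 0.3498
I = P*(1-P) = 0.3498 * 0.6502
I = 0.2274

0.2274


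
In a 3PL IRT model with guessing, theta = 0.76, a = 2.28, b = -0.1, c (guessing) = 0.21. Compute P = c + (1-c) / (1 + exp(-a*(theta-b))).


logit = 2.28*(0.76 - -0.1) = 1.9608
P* = 1/(1 + exp(-1.9608)) = 0.8766
P = 0.21 + (1 - 0.21) * 0.8766
P = 0.9025

0.9025


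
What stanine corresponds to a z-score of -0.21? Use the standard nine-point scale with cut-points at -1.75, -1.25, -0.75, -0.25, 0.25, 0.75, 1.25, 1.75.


Stanine boundaries: [-1.75, -1.25, -0.75, -0.25, 0.25, 0.75, 1.25, 1.75]
z = -0.21
Check each boundary:
  z >= -1.75 -> could be stanine 2
  z >= -1.25 -> could be stanine 3
  z >= -0.75 -> could be stanine 4
  z >= -0.25 -> could be stanine 5
  z < 0.25
  z < 0.75
  z < 1.25
  z < 1.75
Highest qualifying boundary gives stanine = 5

5


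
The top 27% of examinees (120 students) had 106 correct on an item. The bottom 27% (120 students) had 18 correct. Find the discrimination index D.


p_upper = 106/120 = 0.8833
p_lower = 18/120 = 0.15
D = 0.8833 - 0.15 = 0.7333

0.7333


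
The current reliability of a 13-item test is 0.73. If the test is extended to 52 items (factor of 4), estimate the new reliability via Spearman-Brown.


r_new = (n * rxx) / (1 + (n-1) * rxx)
r_new = (4 * 0.73) / (1 + 3 * 0.73)
r_new = 2.92 / 3.19
r_new = 0.9154

0.9154


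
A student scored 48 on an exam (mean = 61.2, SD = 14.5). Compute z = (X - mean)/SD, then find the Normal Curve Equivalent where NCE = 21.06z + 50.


z = (X - mean) / SD = (48 - 61.2) / 14.5
z = -13.2 / 14.5
z = -0.9103
NCE = NCE = 21.06z + 50
Carry z at full precision (z = -13.2 / 14.5) into the conversion:
NCE = 21.06 * (-13.2 / 14.5) + 50 = -277.992 / 14.5 + 50
NCE = -19.1719 + 50
NCE = 30.8281

30.8281


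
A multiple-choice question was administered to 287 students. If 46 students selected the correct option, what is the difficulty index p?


Item difficulty p = number correct / total examinees
p = 46 / 287
p = 0.1603

0.1603


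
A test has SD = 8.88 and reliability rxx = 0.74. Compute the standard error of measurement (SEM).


SEM = SD * sqrt(1 - rxx)
SEM = 8.88 * sqrt(1 - 0.74)
SEM = 8.88 * sqrt(0.26) = 8.88 * 0.509902
SEM = 4.5279

4.5279


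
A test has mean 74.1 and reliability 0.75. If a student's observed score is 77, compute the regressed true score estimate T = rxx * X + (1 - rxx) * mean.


T_est = rxx * X + (1 - rxx) * mean
T_est = 0.75 * 77 + 0.25 * 74.1
T_est = 57.75 + 18.525
T_est = 76.275

76.275


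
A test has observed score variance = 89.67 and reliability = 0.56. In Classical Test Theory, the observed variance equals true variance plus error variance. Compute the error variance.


var_true = rxx * var_obs = 0.56 * 89.67 = 50.2152
var_error = var_obs - var_true
var_error = 89.67 - 50.2152
var_error = 39.4548

39.4548


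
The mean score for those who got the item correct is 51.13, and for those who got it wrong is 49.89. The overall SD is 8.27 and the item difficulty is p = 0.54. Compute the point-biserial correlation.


q = 1 - p = 0.46
rpb = ((M1 - M0) / SD) * sqrt(p * q)
rpb = ((51.13 - 49.89) / 8.27) * sqrt(0.54 * 0.46)
rpb = 0.0747

0.0747


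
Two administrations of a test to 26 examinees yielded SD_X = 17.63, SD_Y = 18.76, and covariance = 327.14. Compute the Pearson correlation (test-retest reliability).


r = cov(X,Y) / (SD_X * SD_Y)
r = 327.14 / (17.63 * 18.76)
r = 327.14 / 330.7388
r = 0.9891

0.9891


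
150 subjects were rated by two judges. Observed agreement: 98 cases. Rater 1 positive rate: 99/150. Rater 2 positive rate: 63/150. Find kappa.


P_o = 98/150 = 0.653333
P_e = (99*63 + 51*87) / 22500 = 0.4744
kappa = (P_o - P_e) / (1 - P_e)
kappa = (0.653333 - 0.4744) / (1 - 0.4744)
kappa = 0.3404

0.3404


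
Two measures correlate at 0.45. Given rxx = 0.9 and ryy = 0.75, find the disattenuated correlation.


r_corrected = rxy / sqrt(rxx * ryy)
= 0.45 / sqrt(0.9 * 0.75)
= 0.45 / sqrt(0.675)
= 0.45 / 0.821584
r_corrected = 0.5477

0.5477


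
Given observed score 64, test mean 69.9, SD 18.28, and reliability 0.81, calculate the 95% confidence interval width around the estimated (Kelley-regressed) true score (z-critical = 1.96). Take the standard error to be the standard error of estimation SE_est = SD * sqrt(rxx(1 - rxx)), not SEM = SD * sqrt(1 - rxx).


True score estimate = 0.81*64 + 0.19*69.9 = 65.121
SE_est = SD * sqrt(rxx * (1 - rxx)) = 18.28 * sqrt(0.81 * 0.19) = 18.28 * sqrt(0.1539) = 7.171261
CI = T_est +/- z * SE_est, so width = 2 * z * SE_est = 2 * 1.96 * 7.171261
Width = 28.1113

28.1113


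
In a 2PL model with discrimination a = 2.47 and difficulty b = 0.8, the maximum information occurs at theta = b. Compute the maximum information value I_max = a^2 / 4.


For 2PL, max info at theta = b = 0.8
I_max = a^2 / 4 = 2.47^2 / 4
= 6.1009 / 4
I_max = 1.5252

1.5252


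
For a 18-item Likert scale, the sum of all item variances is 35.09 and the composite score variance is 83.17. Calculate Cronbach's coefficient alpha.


alpha = (k/(k-1)) * (1 - sum(si^2)/s_total^2)
= (18/17) * (1 - 35.09/83.17)
alpha = 0.6121

0.6121


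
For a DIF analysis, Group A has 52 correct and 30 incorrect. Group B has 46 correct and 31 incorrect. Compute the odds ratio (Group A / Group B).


Odds_A = 52/30 = 1.7333
Odds_B = 46/31 = 1.4839
OR = Odds_A / Odds_B = 1.7333 / 1.4839
Exactly, OR = (52 * 31) / (30 * 46) = 1612 / 1380
OR = 1.1681

1.1681


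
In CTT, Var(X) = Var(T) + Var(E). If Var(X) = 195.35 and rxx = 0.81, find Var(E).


var_true = rxx * var_obs = 0.81 * 195.35 = 158.2335
var_error = var_obs - var_true
var_error = 195.35 - 158.2335
var_error = 37.1165

37.1165


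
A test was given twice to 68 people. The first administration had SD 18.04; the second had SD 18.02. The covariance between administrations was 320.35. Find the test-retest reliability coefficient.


r = cov(X,Y) / (SD_X * SD_Y)
r = 320.35 / (18.04 * 18.02)
r = 320.35 / 325.0808
r = 0.9854

0.9854


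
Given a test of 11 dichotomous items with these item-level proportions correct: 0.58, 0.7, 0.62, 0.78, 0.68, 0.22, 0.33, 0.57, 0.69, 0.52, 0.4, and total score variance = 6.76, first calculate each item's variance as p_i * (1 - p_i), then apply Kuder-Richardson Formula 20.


For each item, compute p_i * q_i:
  Item 1: 0.58 * 0.42 = 0.2436
  Item 2: 0.7 * 0.3 = 0.21
  Item 3: 0.62 * 0.38 = 0.2356
  Item 4: 0.78 * 0.22 = 0.1716
  Item 5: 0.68 * 0.32 = 0.2176
  Item 6: 0.22 * 0.78 = 0.1716
  Item 7: 0.33 * 0.67 = 0.2211
  Item 8: 0.57 * 0.43 = 0.2451
  Item 9: 0.69 * 0.31 = 0.2139
  Item 10: 0.52 * 0.48 = 0.2496
  Item 11: 0.4 * 0.6 = 0.24
Sum(p_i * q_i) = 0.2436 + 0.21 + 0.2356 + 0.1716 + 0.2176 + 0.1716 + 0.2211 + 0.2451 + 0.2139 + 0.2496 + 0.24 = 2.4197
KR-20 = (k/(k-1)) * (1 - Sum(p_i*q_i) / Var_total)
= (11/10) * (1 - 2.4197/6.76)
= 1.1 * 0.6421
KR-20 = 0.7063

0.7063


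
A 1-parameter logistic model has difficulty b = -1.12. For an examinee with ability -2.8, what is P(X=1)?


theta - b = -2.8 - -1.12 = -1.68
exp(-(theta - b)) = exp(1.68) = 5.3656
P = 1 / (1 + 5.3656)
P = 0.1571

0.1571


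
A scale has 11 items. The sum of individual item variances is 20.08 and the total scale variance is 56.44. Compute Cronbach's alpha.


alpha = (k/(k-1)) * (1 - sum(si^2)/s_total^2)
= (11/10) * (1 - 20.08/56.44)
alpha = 0.7086

0.7086


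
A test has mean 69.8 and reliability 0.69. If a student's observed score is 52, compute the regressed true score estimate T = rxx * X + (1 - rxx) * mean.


T_est = rxx * X + (1 - rxx) * mean
T_est = 0.69 * 52 + 0.31 * 69.8
T_est = 35.88 + 21.638
T_est = 57.518

57.518


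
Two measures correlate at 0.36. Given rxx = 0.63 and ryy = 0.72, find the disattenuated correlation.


r_corrected = rxy / sqrt(rxx * ryy)
= 0.36 / sqrt(0.63 * 0.72)
= 0.36 / sqrt(0.4536)
= 0.36 / 0.673498
r_corrected = 0.5345

0.5345


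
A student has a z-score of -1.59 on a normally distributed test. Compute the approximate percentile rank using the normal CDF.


CDF(z) = 0.5 * (1 + erf(z/sqrt(2)))
erf(-1.1243) = -0.8882
CDF = 0.0559
Percentile rank = 0.0559 * 100 = 5.59

5.59


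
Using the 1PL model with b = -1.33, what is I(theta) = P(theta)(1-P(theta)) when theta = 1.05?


P = 1/(1+exp(-(1.05--1.33))) = 0.9153
I = P*(1-P) = 0.9153 * 0.0847
I = 0.0775

0.0775


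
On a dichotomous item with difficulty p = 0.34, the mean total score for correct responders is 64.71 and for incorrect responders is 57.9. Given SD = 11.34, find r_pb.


q = 1 - p = 0.66
rpb = ((M1 - M0) / SD) * sqrt(p * q)
rpb = ((64.71 - 57.9) / 11.34) * sqrt(0.34 * 0.66)
rpb = 0.2845

0.2845


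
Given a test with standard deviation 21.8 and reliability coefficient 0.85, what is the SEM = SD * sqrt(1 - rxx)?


SEM = SD * sqrt(1 - rxx)
SEM = 21.8 * sqrt(1 - 0.85)
SEM = 21.8 * sqrt(0.15) = 21.8 * 0.387298
SEM = 8.4431

8.4431


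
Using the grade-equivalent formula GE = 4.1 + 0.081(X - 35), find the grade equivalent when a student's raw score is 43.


raw - median = 43 - 35 = 8
slope * diff = 0.081 * 8 = 0.648
GE = 4.1 + 0.648
GE = 4.748

4.748


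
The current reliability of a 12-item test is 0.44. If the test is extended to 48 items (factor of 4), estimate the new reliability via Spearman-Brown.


r_new = (n * rxx) / (1 + (n-1) * rxx)
r_new = (4 * 0.44) / (1 + 3 * 0.44)
r_new = 1.76 / 2.32
r_new = 0.7586

0.7586


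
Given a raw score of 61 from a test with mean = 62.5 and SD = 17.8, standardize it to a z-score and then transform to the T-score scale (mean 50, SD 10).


z = (X - mean) / SD = (61 - 62.5) / 17.8
z = -1.5 / 17.8
z = -0.0843
T-score = T = 50 + 10z
Carry z at full precision (z = -1.5 / 17.8) into the conversion:
T-score = 50 + 10 * (-1.5 / 17.8) = 50 + -15 / 17.8
T-score = 50 + -0.8427
T-score = 49.1573

49.1573


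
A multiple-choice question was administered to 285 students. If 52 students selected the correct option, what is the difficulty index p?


Item difficulty p = number correct / total examinees
p = 52 / 285
p = 0.1825

0.1825


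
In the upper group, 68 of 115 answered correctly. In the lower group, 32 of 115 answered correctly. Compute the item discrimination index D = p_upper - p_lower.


p_upper = 68/115 = 0.5913
p_lower = 32/115 = 0.2783
D = 0.5913 - 0.2783 = 0.313

0.313


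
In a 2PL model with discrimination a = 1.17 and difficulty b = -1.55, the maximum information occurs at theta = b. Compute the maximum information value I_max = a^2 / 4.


For 2PL, max info at theta = b = -1.55
I_max = a^2 / 4 = 1.17^2 / 4
= 1.3689 / 4
I_max = 0.3422

0.3422


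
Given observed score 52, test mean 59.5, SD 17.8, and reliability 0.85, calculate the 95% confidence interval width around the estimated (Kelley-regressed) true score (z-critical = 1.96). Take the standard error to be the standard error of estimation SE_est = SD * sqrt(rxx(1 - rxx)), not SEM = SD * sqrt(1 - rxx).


True score estimate = 0.85*52 + 0.15*59.5 = 53.125
SE_est = SD * sqrt(rxx * (1 - rxx)) = 17.8 * sqrt(0.85 * 0.15) = 17.8 * sqrt(0.1275) = 6.355871
CI = T_est +/- z * SE_est, so width = 2 * z * SE_est = 2 * 1.96 * 6.355871
Width = 24.915

24.915


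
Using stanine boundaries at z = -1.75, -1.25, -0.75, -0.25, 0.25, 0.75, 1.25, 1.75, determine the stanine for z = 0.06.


Stanine boundaries: [-1.75, -1.25, -0.75, -0.25, 0.25, 0.75, 1.25, 1.75]
z = 0.06
Check each boundary:
  z >= -1.75 -> could be stanine 2
  z >= -1.25 -> could be stanine 3
  z >= -0.75 -> could be stanine 4
  z >= -0.25 -> could be stanine 5
  z < 0.25
  z < 0.75
  z < 1.25
  z < 1.75
Highest qualifying boundary gives stanine = 5

5


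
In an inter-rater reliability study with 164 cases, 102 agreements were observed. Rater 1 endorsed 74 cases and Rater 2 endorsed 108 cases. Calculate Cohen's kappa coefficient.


P_o = 102/164 = 0.621951
P_e = (74*108 + 90*56) / 26896 = 0.484533
kappa = (P_o - P_e) / (1 - P_e)
kappa = (0.621951 - 0.484533) / (1 - 0.484533)
kappa = 0.2666

0.2666


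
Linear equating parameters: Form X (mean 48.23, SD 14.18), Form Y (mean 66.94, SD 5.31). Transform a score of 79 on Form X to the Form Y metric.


slope = SD_Y / SD_X = 5.31 / 14.18 ~ 0.3745
intercept = mean_Y - slope * mean_X = 66.94 - (5.31 / 14.18) * 48.23 ~ 48.8793
Y = slope * X + intercept. To avoid rounding drift from the rounded slope/intercept, evaluate the equivalent form Y = mean_Y + SD_Y * (X - mean_X) / SD_X at full precision:
Y = 66.94 + 5.31 * (79 - 48.23) / 14.18
Y = 66.94 + 5.31 * 30.77 / 14.18
Y = 66.94 + 163.3887 / 14.18
Y = 66.94 + 11.5225
Y = 78.4625

78.4625


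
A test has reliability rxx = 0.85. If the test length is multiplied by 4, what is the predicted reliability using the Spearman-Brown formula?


r_new = (n * rxx) / (1 + (n-1) * rxx)
r_new = (4 * 0.85) / (1 + 3 * 0.85)
r_new = 3.4 / 3.55
r_new = 0.9577

0.9577


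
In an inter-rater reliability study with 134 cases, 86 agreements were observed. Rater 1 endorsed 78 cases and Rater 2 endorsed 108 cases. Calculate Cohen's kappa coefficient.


P_o = 86/134 = 0.641791
P_e = (78*108 + 56*26) / 17956 = 0.550234
kappa = (P_o - P_e) / (1 - P_e)
kappa = (0.641791 - 0.550234) / (1 - 0.550234)
kappa = 0.2036

0.2036


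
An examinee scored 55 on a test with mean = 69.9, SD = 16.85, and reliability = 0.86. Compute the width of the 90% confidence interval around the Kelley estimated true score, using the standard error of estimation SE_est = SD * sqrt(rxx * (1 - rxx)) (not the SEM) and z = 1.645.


True score estimate = 0.86*55 + 0.14*69.9 = 57.086
SE_est = SD * sqrt(rxx * (1 - rxx)) = 16.85 * sqrt(0.86 * 0.14) = 16.85 * sqrt(0.1204) = 5.846731
CI = T_est +/- z * SE_est, so width = 2 * z * SE_est = 2 * 1.645 * 5.846731
Width = 19.2357

19.2357


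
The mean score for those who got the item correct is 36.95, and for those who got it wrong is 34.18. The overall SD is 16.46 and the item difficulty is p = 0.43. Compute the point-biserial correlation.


q = 1 - p = 0.57
rpb = ((M1 - M0) / SD) * sqrt(p * q)
rpb = ((36.95 - 34.18) / 16.46) * sqrt(0.43 * 0.57)
rpb = 0.0833

0.0833


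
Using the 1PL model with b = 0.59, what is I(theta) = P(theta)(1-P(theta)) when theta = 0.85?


P = 1/(1+exp(-(0.85-0.59))) = 0.5646
I = P*(1-P) = 0.5646 * 0.4354
I = 0.2458

0.2458


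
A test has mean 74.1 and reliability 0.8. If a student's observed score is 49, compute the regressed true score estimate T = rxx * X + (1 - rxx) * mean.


T_est = rxx * X + (1 - rxx) * mean
T_est = 0.8 * 49 + 0.2 * 74.1
T_est = 39.2 + 14.82
T_est = 54.02

54.02


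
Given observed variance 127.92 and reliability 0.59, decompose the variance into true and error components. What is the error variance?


var_true = rxx * var_obs = 0.59 * 127.92 = 75.4728
var_error = var_obs - var_true
var_error = 127.92 - 75.4728
var_error = 52.4472

52.4472


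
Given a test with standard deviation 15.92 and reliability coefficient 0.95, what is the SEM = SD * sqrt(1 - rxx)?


SEM = SD * sqrt(1 - rxx)
SEM = 15.92 * sqrt(1 - 0.95)
SEM = 15.92 * sqrt(0.05) = 15.92 * 0.223607
SEM = 3.5598

3.5598


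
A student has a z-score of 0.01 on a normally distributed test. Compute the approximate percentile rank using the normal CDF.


CDF(z) = 0.5 * (1 + erf(z/sqrt(2)))
erf(0.0071) = 0.008
CDF = 0.504
Percentile rank = 0.504 * 100 = 50.4

50.4


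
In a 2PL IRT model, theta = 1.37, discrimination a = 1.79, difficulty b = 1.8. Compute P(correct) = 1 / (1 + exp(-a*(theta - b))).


a*(theta - b) = 1.79 * (1.37 - 1.8) = -0.7697
exp(--0.7697) = 2.1591
P = 1 / (1 + 2.1591)
P = 0.3165

0.3165


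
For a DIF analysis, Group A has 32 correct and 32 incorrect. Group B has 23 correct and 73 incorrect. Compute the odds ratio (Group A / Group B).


Odds_A = 32/32 = 1.0
Odds_B = 23/73 = 0.3151
OR = Odds_A / Odds_B = 1.0 / 0.3151
Exactly, OR = (32 * 73) / (32 * 23) = 2336 / 736
OR = 3.1739

3.1739


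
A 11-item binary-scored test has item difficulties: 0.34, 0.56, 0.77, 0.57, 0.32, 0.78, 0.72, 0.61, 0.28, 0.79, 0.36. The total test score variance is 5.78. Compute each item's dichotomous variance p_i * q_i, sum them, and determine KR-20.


For each item, compute p_i * q_i:
  Item 1: 0.34 * 0.66 = 0.2244
  Item 2: 0.56 * 0.44 = 0.2464
  Item 3: 0.77 * 0.23 = 0.1771
  Item 4: 0.57 * 0.43 = 0.2451
  Item 5: 0.32 * 0.68 = 0.2176
  Item 6: 0.78 * 0.22 = 0.1716
  Item 7: 0.72 * 0.28 = 0.2016
  Item 8: 0.61 * 0.39 = 0.2379
  Item 9: 0.28 * 0.72 = 0.2016
  Item 10: 0.79 * 0.21 = 0.1659
  Item 11: 0.36 * 0.64 = 0.2304
Sum(p_i * q_i) = 0.2244 + 0.2464 + 0.1771 + 0.2451 + 0.2176 + 0.1716 + 0.2016 + 0.2379 + 0.2016 + 0.1659 + 0.2304 = 2.3196
KR-20 = (k/(k-1)) * (1 - Sum(p_i*q_i) / Var_total)
= (11/10) * (1 - 2.3196/5.78)
= 1.1 * 0.5987
KR-20 = 0.6586

0.6586


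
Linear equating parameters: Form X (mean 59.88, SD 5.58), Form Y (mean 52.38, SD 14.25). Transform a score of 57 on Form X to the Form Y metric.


slope = SD_Y / SD_X = 14.25 / 5.58 ~ 2.5538
intercept = mean_Y - slope * mean_X = 52.38 - (14.25 / 5.58) * 59.88 ~ -100.5394
Y = slope * X + intercept. To avoid rounding drift from the rounded slope/intercept, evaluate the equivalent form Y = mean_Y + SD_Y * (X - mean_X) / SD_X at full precision:
Y = 52.38 + 14.25 * (57 - 59.88) / 5.58
Y = 52.38 - 14.25 * 2.88 / 5.58
Y = 52.38 - 41.04 / 5.58
Y = 52.38 - 7.3548
Y = 45.0252

45.0252


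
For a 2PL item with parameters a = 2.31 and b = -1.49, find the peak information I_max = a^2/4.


For 2PL, max info at theta = b = -1.49
I_max = a^2 / 4 = 2.31^2 / 4
= 5.3361 / 4
I_max = 1.334

1.334


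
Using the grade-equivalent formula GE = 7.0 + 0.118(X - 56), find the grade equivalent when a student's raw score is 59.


raw - median = 59 - 56 = 3
slope * diff = 0.118 * 3 = 0.354
GE = 7.0 + 0.354
GE = 7.354

7.354


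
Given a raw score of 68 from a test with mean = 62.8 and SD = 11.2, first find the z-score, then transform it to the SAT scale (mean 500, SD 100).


z = (X - mean) / SD = (68 - 62.8) / 11.2
z = 5.2 / 11.2
z = 0.4643
SAT-scale = SAT = 500 + 100z
Carry z at full precision (z = 5.2 / 11.2) into the conversion:
SAT-scale = 500 + 100 * (5.2 / 11.2) = 500 + 520 / 11.2
SAT-scale = 500 + 46.4286
SAT-scale = 546.4286

546.4286


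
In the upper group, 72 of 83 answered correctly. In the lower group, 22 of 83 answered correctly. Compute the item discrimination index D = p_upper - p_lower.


p_upper = 72/83 = 0.8675
p_lower = 22/83 = 0.2651
D = 0.8675 - 0.2651 = 0.6024

0.6024


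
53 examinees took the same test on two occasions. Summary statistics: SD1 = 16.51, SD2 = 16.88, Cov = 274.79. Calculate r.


r = cov(X,Y) / (SD_X * SD_Y)
r = 274.79 / (16.51 * 16.88)
r = 274.79 / 278.6888
r = 0.986

0.986


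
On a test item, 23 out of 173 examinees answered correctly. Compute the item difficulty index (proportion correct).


Item difficulty p = number correct / total examinees
p = 23 / 173
p = 0.1329

0.1329


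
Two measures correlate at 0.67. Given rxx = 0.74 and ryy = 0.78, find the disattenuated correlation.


r_corrected = rxy / sqrt(rxx * ryy)
= 0.67 / sqrt(0.74 * 0.78)
= 0.67 / sqrt(0.5772)
= 0.67 / 0.759737
r_corrected = 0.8819

0.8819


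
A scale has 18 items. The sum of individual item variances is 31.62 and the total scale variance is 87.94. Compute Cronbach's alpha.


alpha = (k/(k-1)) * (1 - sum(si^2)/s_total^2)
= (18/17) * (1 - 31.62/87.94)
alpha = 0.6781

0.6781


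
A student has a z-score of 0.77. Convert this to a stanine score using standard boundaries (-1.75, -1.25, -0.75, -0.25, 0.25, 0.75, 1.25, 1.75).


Stanine boundaries: [-1.75, -1.25, -0.75, -0.25, 0.25, 0.75, 1.25, 1.75]
z = 0.77
Check each boundary:
  z >= -1.75 -> could be stanine 2
  z >= -1.25 -> could be stanine 3
  z >= -0.75 -> could be stanine 4
  z >= -0.25 -> could be stanine 5
  z >= 0.25 -> could be stanine 6
  z >= 0.75 -> could be stanine 7
  z < 1.25
  z < 1.75
Highest qualifying boundary gives stanine = 7

7


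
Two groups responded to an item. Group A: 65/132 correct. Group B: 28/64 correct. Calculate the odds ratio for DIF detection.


Odds_A = 65/67 = 0.9701
Odds_B = 28/36 = 0.7778
OR = Odds_A / Odds_B = 0.9701 / 0.7778
Exactly, OR = (65 * 36) / (67 * 28) = 2340 / 1876
OR = 1.2473

1.2473


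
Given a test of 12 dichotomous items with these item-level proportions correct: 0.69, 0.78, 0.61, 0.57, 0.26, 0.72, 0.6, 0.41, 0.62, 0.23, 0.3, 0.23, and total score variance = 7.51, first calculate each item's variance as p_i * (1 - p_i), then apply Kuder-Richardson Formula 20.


For each item, compute p_i * q_i:
  Item 1: 0.69 * 0.31 = 0.2139
  Item 2: 0.78 * 0.22 = 0.1716
  Item 3: 0.61 * 0.39 = 0.2379
  Item 4: 0.57 * 0.43 = 0.2451
  Item 5: 0.26 * 0.74 = 0.1924
  Item 6: 0.72 * 0.28 = 0.2016
  Item 7: 0.6 * 0.4 = 0.24
  Item 8: 0.41 * 0.59 = 0.2419
  Item 9: 0.62 * 0.38 = 0.2356
  Item 10: 0.23 * 0.77 = 0.1771
  Item 11: 0.3 * 0.7 = 0.21
  Item 12: 0.23 * 0.77 = 0.1771
Sum(p_i * q_i) = 0.2139 + 0.1716 + 0.2379 + 0.2451 + 0.1924 + 0.2016 + 0.24 + 0.2419 + 0.2356 + 0.1771 + 0.21 + 0.1771 = 2.5442
KR-20 = (k/(k-1)) * (1 - Sum(p_i*q_i) / Var_total)
= (12/11) * (1 - 2.5442/7.51)
= 1.0909 * 0.6612
KR-20 = 0.7213

0.7213


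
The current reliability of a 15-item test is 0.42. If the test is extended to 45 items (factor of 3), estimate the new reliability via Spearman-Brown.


r_new = (n * rxx) / (1 + (n-1) * rxx)
r_new = (3 * 0.42) / (1 + 2 * 0.42)
r_new = 1.26 / 1.84
r_new = 0.6848

0.6848


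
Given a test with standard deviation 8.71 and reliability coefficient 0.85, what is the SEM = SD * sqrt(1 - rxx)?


SEM = SD * sqrt(1 - rxx)
SEM = 8.71 * sqrt(1 - 0.85)
SEM = 8.71 * sqrt(0.15) = 8.71 * 0.387298
SEM = 3.3734

3.3734


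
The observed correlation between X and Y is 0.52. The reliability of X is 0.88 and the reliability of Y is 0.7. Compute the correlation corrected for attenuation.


r_corrected = rxy / sqrt(rxx * ryy)
= 0.52 / sqrt(0.88 * 0.7)
= 0.52 / sqrt(0.616)
= 0.52 / 0.784857
r_corrected = 0.6625

0.6625


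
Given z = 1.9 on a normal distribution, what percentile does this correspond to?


CDF(z) = 0.5 * (1 + erf(z/sqrt(2)))
erf(1.3435) = 0.9426
CDF = 0.9713
Percentile rank = 0.9713 * 100 = 97.13

97.13


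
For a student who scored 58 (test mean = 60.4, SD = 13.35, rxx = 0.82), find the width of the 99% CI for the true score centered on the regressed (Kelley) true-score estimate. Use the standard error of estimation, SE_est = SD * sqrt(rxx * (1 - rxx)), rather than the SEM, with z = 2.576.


True score estimate = 0.82*58 + 0.18*60.4 = 58.432
SE_est = SD * sqrt(rxx * (1 - rxx)) = 13.35 * sqrt(0.82 * 0.18) = 13.35 * sqrt(0.1476) = 5.128903
CI = T_est +/- z * SE_est, so width = 2 * z * SE_est = 2 * 2.576 * 5.128903
Width = 26.4241

26.4241


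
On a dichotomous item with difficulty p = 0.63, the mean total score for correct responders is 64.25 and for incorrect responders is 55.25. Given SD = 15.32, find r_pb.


q = 1 - p = 0.37
rpb = ((M1 - M0) / SD) * sqrt(p * q)
rpb = ((64.25 - 55.25) / 15.32) * sqrt(0.63 * 0.37)
rpb = 0.2836

0.2836


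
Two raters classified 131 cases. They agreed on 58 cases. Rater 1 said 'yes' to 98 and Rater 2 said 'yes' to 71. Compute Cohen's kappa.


P_o = 58/131 = 0.442748
P_e = (98*71 + 33*60) / 17161 = 0.520832
kappa = (P_o - P_e) / (1 - P_e)
kappa = (0.442748 - 0.520832) / (1 - 0.520832)
kappa = -0.163

-0.163


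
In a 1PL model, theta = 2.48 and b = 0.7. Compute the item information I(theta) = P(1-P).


P = 1/(1+exp(-(2.48-0.7))) = 0.8557
I = P*(1-P) = 0.8557 * 0.1443
I = 0.1235

0.1235


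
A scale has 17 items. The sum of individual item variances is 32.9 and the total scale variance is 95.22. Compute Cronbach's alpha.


alpha = (k/(k-1)) * (1 - sum(si^2)/s_total^2)
= (17/16) * (1 - 32.9/95.22)
alpha = 0.6954

0.6954


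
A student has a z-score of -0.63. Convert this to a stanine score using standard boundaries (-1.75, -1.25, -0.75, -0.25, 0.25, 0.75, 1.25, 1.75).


Stanine boundaries: [-1.75, -1.25, -0.75, -0.25, 0.25, 0.75, 1.25, 1.75]
z = -0.63
Check each boundary:
  z >= -1.75 -> could be stanine 2
  z >= -1.25 -> could be stanine 3
  z >= -0.75 -> could be stanine 4
  z < -0.25
  z < 0.25
  z < 0.75
  z < 1.25
  z < 1.75
Highest qualifying boundary gives stanine = 4

4


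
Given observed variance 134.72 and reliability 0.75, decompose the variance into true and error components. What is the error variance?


var_true = rxx * var_obs = 0.75 * 134.72 = 101.04
var_error = var_obs - var_true
var_error = 134.72 - 101.04
var_error = 33.68

33.68


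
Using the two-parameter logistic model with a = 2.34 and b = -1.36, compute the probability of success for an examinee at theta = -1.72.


a*(theta - b) = 2.34 * (-1.72 - -1.36) = -0.8424
exp(--0.8424) = 2.3219
P = 1 / (1 + 2.3219)
P = 0.301

0.301


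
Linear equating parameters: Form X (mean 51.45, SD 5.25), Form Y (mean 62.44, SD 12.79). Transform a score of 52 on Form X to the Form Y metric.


slope = SD_Y / SD_X = 12.79 / 5.25 ~ 2.4362
intercept = mean_Y - slope * mean_X = 62.44 - (12.79 / 5.25) * 51.45 ~ -62.902
Y = slope * X + intercept. To avoid rounding drift from the rounded slope/intercept, evaluate the equivalent form Y = mean_Y + SD_Y * (X - mean_X) / SD_X at full precision:
Y = 62.44 + 12.79 * (52 - 51.45) / 5.25
Y = 62.44 + 12.79 * 0.55 / 5.25
Y = 62.44 + 7.0345 / 5.25
Y = 62.44 + 1.3399
Y = 63.7799

63.7799


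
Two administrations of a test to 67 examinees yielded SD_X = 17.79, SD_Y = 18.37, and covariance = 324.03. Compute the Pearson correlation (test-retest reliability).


r = cov(X,Y) / (SD_X * SD_Y)
r = 324.03 / (17.79 * 18.37)
r = 324.03 / 326.8023
r = 0.9915

0.9915


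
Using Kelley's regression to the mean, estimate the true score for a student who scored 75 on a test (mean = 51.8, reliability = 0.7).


T_est = rxx * X + (1 - rxx) * mean
T_est = 0.7 * 75 + 0.3 * 51.8
T_est = 52.5 + 15.54
T_est = 68.04

68.04


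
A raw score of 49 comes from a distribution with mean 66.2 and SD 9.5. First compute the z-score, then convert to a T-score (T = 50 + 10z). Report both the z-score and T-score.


z = (X - mean) / SD = (49 - 66.2) / 9.5
z = -17.2 / 9.5
z = -1.8105
T-score = T = 50 + 10z
Carry z at full precision (z = -17.2 / 9.5) into the conversion:
T-score = 50 + 10 * (-17.2 / 9.5) = 50 + -172 / 9.5
T-score = 50 + -18.1053
T-score = 31.8947

31.8947
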